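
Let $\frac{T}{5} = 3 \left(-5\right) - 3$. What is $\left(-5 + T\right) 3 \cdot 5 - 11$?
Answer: $-1436$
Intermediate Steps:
$T = -90$ ($T = 5 \left(3 \left(-5\right) - 3\right) = 5 \left(-15 - 3\right) = 5 \left(-18\right) = -90$)
$\left(-5 + T\right) 3 \cdot 5 - 11 = \left(-5 - 90\right) 3 \cdot 5 - 11 = \left(-95\right) 3 \cdot 5 - 11 = \left(-285\right) 5 - 11 = -1425 - 11 = -1436$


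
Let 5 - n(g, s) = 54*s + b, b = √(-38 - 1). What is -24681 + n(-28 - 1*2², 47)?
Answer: -27214 - I*√39 ≈ -27214.0 - 6.245*I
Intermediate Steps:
b = I*√39 (b = √(-39) = I*√39 ≈ 6.245*I)
n(g, s) = 5 - 54*s - I*√39 (n(g, s) = 5 - (54*s + I*√39) = 5 + (-54*s - I*√39) = 5 - 54*s - I*√39)
-24681 + n(-28 - 1*2², 47) = -24681 + (5 - 54*47 - I*√39) = -24681 + (5 - 2538 - I*√39) = -24681 + (-2533 - I*√39) = -27214 - I*√39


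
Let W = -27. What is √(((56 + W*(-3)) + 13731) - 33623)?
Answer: 3*I*√2195 ≈ 140.55*I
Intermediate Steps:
√(((56 + W*(-3)) + 13731) - 33623) = √(((56 - 27*(-3)) + 13731) - 33623) = √(((56 + 81) + 13731) - 33623) = √((137 + 13731) - 33623) = √(13868 - 33623) = √(-19755) = 3*I*√2195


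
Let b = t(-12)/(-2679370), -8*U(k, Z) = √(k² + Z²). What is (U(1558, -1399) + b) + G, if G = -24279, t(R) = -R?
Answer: -32526212121/1339685 - √4384565/8 ≈ -24541.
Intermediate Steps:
U(k, Z) = -√(Z² + k²)/8 (U(k, Z) = -√(k² + Z²)/8 = -√(Z² + k²)/8)
b = -6/1339685 (b = -1*(-12)/(-2679370) = 12*(-1/2679370) = -6/1339685 ≈ -4.4787e-6)
(U(1558, -1399) + b) + G = (-√((-1399)² + 1558²)/8 - 6/1339685) - 24279 = (-√(1957201 + 2427364)/8 - 6/1339685) - 24279 = (-√4384565/8 - 6/1339685) - 24279 = (-6/1339685 - √4384565/8) - 24279 = -32526212121/1339685 - √4384565/8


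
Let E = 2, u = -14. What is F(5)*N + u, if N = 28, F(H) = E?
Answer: 42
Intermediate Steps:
F(H) = 2
F(5)*N + u = 2*28 - 14 = 56 - 14 = 42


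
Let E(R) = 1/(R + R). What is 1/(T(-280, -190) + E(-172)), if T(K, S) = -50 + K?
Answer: -344/113521 ≈ -0.0030303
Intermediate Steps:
E(R) = 1/(2*R)
1/(T(-280, -190) + E(-172)) = 1/((-50 - 280) + (½)/(-172)) = 1/(-330 + (½)*(-1/172)) = 1/(-330 - 1/344) = 1/(-113521/344) = -344/113521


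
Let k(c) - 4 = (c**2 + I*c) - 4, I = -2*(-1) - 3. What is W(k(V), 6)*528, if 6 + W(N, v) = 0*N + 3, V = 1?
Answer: -1584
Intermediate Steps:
I = -1 (I = 2 - 3 = -1)
k(c) = c**2 - c (k(c) = 4 + ((c**2 - c) - 4) = 4 + (-4 + c**2 - c) = c**2 - c)
W(N, v) = -3 (W(N, v) = -6 + (0*N + 3) = -6 + (0 + 3) = -6 + 3 = -3)
W(k(V), 6)*528 = -3*528 = -1584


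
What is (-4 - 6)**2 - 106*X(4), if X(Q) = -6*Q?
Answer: 2644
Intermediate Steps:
(-4 - 6)**2 - 106*X(4) = (-4 - 6)**2 - (-636)*4 = (-10)**2 - 106*(-24) = 100 + 2544 = 2644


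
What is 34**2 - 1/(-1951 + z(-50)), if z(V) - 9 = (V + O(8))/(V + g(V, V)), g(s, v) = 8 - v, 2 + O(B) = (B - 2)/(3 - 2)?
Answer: 9006400/7791 ≈ 1156.0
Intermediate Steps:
O(B) = -4 + B (O(B) = -2 + (B - 2)/(3 - 2) = -2 + (-2 + B)/1 = -2 + (-2 + B)*1 = -2 + (-2 + B) = -4 + B)
z(V) = 19/2 + V/8 (z(V) = 9 + (V + (-4 + 8))/(V + (8 - V)) = 9 + (V + 4)/8 = 9 + (4 + V)*(1/8) = 9 + (1/2 + V/8) = 19/2 + V/8)
34**2 - 1/(-1951 + z(-50)) = 34**2 - 1/(-1951 + (19/2 + (1/8)*(-50))) = 1156 - 1/(-1951 + (19/2 - 25/4)) = 1156 - 1/(-1951 + 13/4) = 1156 - 1/(-7791/4) = 1156 - 1*(-4/7791) = 1156 + 4/7791 = 9006400/7791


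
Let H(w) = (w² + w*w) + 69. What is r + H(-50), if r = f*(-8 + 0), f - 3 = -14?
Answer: 5157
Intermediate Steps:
H(w) = 69 + 2*w² (H(w) = (w² + w²) + 69 = 2*w² + 69 = 69 + 2*w²)
f = -11 (f = 3 - 14 = -11)
r = 88 (r = -11*(-8 + 0) = -11*(-8) = 88)
r + H(-50) = 88 + (69 + 2*(-50)²) = 88 + (69 + 2*2500) = 88 + (69 + 5000) = 88 + 5069 = 5157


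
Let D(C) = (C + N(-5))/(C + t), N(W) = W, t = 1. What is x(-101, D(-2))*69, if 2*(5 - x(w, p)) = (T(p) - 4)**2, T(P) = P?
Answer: 69/2 ≈ 34.500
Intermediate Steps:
D(C) = (-5 + C)/(1 + C) (D(C) = (C - 5)/(C + 1) = (-5 + C)/(1 + C))
x(w, p) = 5 - (-4 + p)**2/2 (x(w, p) = 5 - (p - 4)**2/2 = 5 - (-4 + p)**2/2)
x(-101, D(-2))*69 = (5 - (-4 + (-5 - 2)/(1 - 2))**2/2)*69 = (5 - (-4 - 7/(-1))**2/2)*69 = (5 - (-4 - 1*(-7))**2/2)*69 = (5 - (-4 + 7)**2/2)*69 = (5 - 1/2*3**2)*69 = (5 - 1/2*9)*69 = (5 - 9/2)*69 = (1/2)*69 = 69/2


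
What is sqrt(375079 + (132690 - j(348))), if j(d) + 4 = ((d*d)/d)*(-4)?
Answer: sqrt(509165) ≈ 713.56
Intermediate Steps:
j(d) = -4 - 4*d (j(d) = -4 + ((d*d)/d)*(-4) = -4 + (d**2/d)*(-4) = -4 + d*(-4) = -4 - 4*d)
sqrt(375079 + (132690 - j(348))) = sqrt(375079 + (132690 - (-4 - 4*348))) = sqrt(375079 + (132690 - (-4 - 1392))) = sqrt(375079 + (132690 - 1*(-1396))) = sqrt(375079 + (132690 + 1396)) = sqrt(375079 + 134086) = sqrt(509165)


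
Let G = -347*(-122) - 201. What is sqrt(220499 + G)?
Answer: 2*sqrt(65658) ≈ 512.48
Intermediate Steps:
G = 42133 (G = 42334 - 201 = 42133)
sqrt(220499 + G) = sqrt(220499 + 42133) = sqrt(262632) = 2*sqrt(65658)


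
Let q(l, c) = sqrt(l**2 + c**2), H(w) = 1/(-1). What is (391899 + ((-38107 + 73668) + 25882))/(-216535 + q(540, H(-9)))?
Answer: -16360734995/7814519104 - 1284469*sqrt(1009)/7814519104 ≈ -2.0989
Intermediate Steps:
H(w) = -1
q(l, c) = sqrt(c**2 + l**2)
(391899 + ((-38107 + 73668) + 25882))/(-216535 + q(540, H(-9))) = (391899 + ((-38107 + 73668) + 25882))/(-216535 + sqrt((-1)**2 + 540**2)) = (391899 + (35561 + 25882))/(-216535 + sqrt(1 + 291600)) = (391899 + 61443)/(-216535 + sqrt(291601)) = 453342/(-216535 + 17*sqrt(1009))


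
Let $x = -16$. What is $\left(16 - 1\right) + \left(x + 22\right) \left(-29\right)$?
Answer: $-159$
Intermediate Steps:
$\left(16 - 1\right) + \left(x + 22\right) \left(-29\right) = \left(16 - 1\right) + \left(-16 + 22\right) \left(-29\right) = \left(16 - 1\right) + 6 \left(-29\right) = 15 - 174 = -159$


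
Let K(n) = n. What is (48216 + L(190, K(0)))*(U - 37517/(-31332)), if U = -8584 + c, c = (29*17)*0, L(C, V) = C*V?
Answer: -154357996954/373 ≈ -4.1383e+8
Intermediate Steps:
c = 0 (c = 493*0 = 0)
U = -8584 (U = -8584 + 0 = -8584)
(48216 + L(190, K(0)))*(U - 37517/(-31332)) = (48216 + 190*0)*(-8584 - 37517/(-31332)) = (48216 + 0)*(-8584 - 37517*(-1/31332)) = 48216*(-8584 + 37517/31332) = 48216*(-268916371/31332) = -154357996954/373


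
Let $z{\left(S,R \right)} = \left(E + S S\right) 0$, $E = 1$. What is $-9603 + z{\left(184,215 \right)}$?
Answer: $-9603$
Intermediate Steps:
$z{\left(S,R \right)} = 0$ ($z{\left(S,R \right)} = \left(1 + S S\right) 0 = \left(1 + S^{2}\right) 0 = 0$)
$-9603 + z{\left(184,215 \right)} = -9603 + 0 = -9603$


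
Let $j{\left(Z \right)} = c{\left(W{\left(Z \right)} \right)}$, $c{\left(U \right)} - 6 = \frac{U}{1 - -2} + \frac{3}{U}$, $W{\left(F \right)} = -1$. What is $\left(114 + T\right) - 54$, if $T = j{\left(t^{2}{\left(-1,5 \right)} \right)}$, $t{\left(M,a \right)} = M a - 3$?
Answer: $\frac{188}{3} \approx 62.667$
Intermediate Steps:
$t{\left(M,a \right)} = -3 + M a$
$c{\left(U \right)} = 6 + \frac{3}{U} + \frac{U}{3}$ ($c{\left(U \right)} = 6 + \left(\frac{U}{1 - -2} + \frac{3}{U}\right) = 6 + \left(\frac{U}{1 + 2} + \frac{3}{U}\right) = 6 + \left(\frac{U}{3} + \frac{3}{U}\right) = 6 + \left(\frac{3}{U} + \frac{U}{3}\right) = 6 + \frac{3}{U} + \frac{U}{3}$)
$j{\left(Z \right)} = \frac{8}{3}$ ($j{\left(Z \right)} = 6 + \frac{3}{-1} + \frac{1}{3} \left(-1\right) = 6 + 3 \left(-1\right) - \frac{1}{3} = 6 - 3 - \frac{1}{3} = \frac{8}{3}$)
$T = \frac{8}{3} \approx 2.6667$
$\left(114 + T\right) - 54 = \left(114 + \frac{8}{3}\right) - 54 = \frac{350}{3} - 54 = \frac{188}{3}$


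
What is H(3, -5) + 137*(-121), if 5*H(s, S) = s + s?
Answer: -82879/5 ≈ -16576.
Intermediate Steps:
H(s, S) = 2*s/5 (H(s, S) = (s + s)/5 = (2*s)/5 = 2*s/5)
H(3, -5) + 137*(-121) = (2/5)*3 + 137*(-121) = 6/5 - 16577 = -82879/5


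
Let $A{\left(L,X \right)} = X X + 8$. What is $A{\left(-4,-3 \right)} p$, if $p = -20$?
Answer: $-340$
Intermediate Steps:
$A{\left(L,X \right)} = 8 + X^{2}$ ($A{\left(L,X \right)} = X^{2} + 8 = 8 + X^{2}$)
$A{\left(-4,-3 \right)} p = \left(8 + \left(-3\right)^{2}\right) \left(-20\right) = \left(8 + 9\right) \left(-20\right) = 17 \left(-20\right) = -340$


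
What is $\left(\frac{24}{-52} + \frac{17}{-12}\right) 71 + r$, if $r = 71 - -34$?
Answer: $- \frac{4423}{156} \approx -28.353$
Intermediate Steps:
$r = 105$ ($r = 71 + 34 = 105$)
$\left(\frac{24}{-52} + \frac{17}{-12}\right) 71 + r = \left(\frac{24}{-52} + \frac{17}{-12}\right) 71 + 105 = \left(24 \left(- \frac{1}{52}\right) + 17 \left(- \frac{1}{12}\right)\right) 71 + 105 = \left(- \frac{6}{13} - \frac{17}{12}\right) 71 + 105 = \left(- \frac{293}{156}\right) 71 + 105 = - \frac{20803}{156} + 105 = - \frac{4423}{156}$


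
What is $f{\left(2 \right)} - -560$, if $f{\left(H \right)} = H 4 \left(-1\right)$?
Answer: $552$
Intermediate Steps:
$f{\left(H \right)} = - 4 H$ ($f{\left(H \right)} = 4 H \left(-1\right) = - 4 H$)
$f{\left(2 \right)} - -560 = \left(-4\right) 2 - -560 = -8 + 560 = 552$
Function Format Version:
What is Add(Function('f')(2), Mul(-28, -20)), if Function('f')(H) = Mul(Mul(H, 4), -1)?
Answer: 552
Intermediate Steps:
Function('f')(H) = Mul(-4, H) (Function('f')(H) = Mul(Mul(4, H), -1) = Mul(-4, H))
Add(Function('f')(2), Mul(-28, -20)) = Add(Mul(-4, 2), Mul(-28, -20)) = Add(-8, 560) = 552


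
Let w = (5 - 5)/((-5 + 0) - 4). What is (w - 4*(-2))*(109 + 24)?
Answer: 1064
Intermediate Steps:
w = 0 (w = 0/(-5 - 4) = 0/(-9) = 0*(-⅑) = 0)
(w - 4*(-2))*(109 + 24) = (0 - 4*(-2))*(109 + 24) = (0 + 8)*133 = 8*133 = 1064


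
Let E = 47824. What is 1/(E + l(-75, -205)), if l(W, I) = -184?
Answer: 1/47640 ≈ 2.0991e-5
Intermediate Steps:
1/(E + l(-75, -205)) = 1/(47824 - 184) = 1/47640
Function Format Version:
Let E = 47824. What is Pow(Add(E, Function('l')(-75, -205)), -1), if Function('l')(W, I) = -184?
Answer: Rational(1, 47640) ≈ 2.0991e-5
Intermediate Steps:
Pow(Add(E, Function('l')(-75, -205)), -1) = Pow(Add(47824, -184), -1) = Pow(47640, -1) = Rational(1, 47640)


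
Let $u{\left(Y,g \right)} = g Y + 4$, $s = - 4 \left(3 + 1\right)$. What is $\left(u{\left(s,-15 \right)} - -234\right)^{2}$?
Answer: $228484$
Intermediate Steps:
$s = -16$ ($s = \left(-4\right) 4 = -16$)
$u{\left(Y,g \right)} = 4 + Y g$ ($u{\left(Y,g \right)} = Y g + 4 = 4 + Y g$)
$\left(u{\left(s,-15 \right)} - -234\right)^{2} = \left(\left(4 - -240\right) - -234\right)^{2} = \left(\left(4 + 240\right) + 234\right)^{2} = \left(244 + 234\right)^{2} = 478^{2} = 228484$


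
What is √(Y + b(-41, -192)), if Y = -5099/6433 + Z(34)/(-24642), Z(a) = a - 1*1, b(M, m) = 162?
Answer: √328786768720410/1428126 ≈ 12.697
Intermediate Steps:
Z(a) = -1 + a (Z(a) = a - 1 = -1 + a)
Y = -41953949/52840662 (Y = -5099/6433 + (-1 + 34)/(-24642) = -5099*1/6433 + 33*(-1/24642) = -5099/6433 - 11/8214 = -41953949/52840662 ≈ -0.79397)
√(Y + b(-41, -192)) = √(-41953949/52840662 + 162) = √(8518233295/52840662) = √328786768720410/1428126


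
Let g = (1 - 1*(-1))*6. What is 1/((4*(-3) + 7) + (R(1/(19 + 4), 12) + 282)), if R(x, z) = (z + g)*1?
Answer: 1/301 ≈ 0.0033223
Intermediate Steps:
g = 12 (g = (1 + 1)*6 = 2*6 = 12)
R(x, z) = 12 + z (R(x, z) = (z + 12)*1 = (12 + z)*1 = 12 + z)
1/((4*(-3) + 7) + (R(1/(19 + 4), 12) + 282)) = 1/((4*(-3) + 7) + ((12 + 12) + 282)) = 1/((-12 + 7) + (24 + 282)) = 1/(-5 + 306) = 1/301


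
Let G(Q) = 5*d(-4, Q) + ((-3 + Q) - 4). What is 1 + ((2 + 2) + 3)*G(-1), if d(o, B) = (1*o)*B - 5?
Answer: -90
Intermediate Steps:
d(o, B) = -5 + B*o (d(o, B) = o*B - 5 = B*o - 5 = -5 + B*o)
G(Q) = -32 - 19*Q (G(Q) = 5*(-5 + Q*(-4)) + ((-3 + Q) - 4) = 5*(-5 - 4*Q) + (-7 + Q) = (-25 - 20*Q) + (-7 + Q) = -32 - 19*Q)
1 + ((2 + 2) + 3)*G(-1) = 1 + ((2 + 2) + 3)*(-32 - 19*(-1)) = 1 + (4 + 3)*(-32 + 19) = 1 + 7*(-13) = 1 - 91 = -90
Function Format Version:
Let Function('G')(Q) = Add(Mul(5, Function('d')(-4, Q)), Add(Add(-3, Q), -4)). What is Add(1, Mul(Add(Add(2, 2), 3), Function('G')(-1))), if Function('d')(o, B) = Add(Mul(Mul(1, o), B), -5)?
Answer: -90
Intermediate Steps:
Function('d')(o, B) = Add(-5, Mul(B, o)) (Function('d')(o, B) = Add(Mul(o, B), -5) = Add(Mul(B, o), -5) = Add(-5, Mul(B, o)))
Function('G')(Q) = Add(-32, Mul(-19, Q)) (Function('G')(Q) = Add(Mul(5, Add(-5, Mul(Q, -4))), Add(Add(-3, Q), -4)) = Add(Mul(5, Add(-5, Mul(-4, Q))), Add(-7, Q)) = Add(Add(-25, Mul(-20, Q)), Add(-7, Q)) = Add(-32, Mul(-19, Q)))
Add(1, Mul(Add(Add(2, 2), 3), Function('G')(-1))) = Add(1, Mul(Add(Add(2, 2), 3), Add(-32, Mul(-19, -1)))) = Add(1, Mul(Add(4, 3), Add(-32, 19))) = Add(1, Mul(7, -13)) = Add(1, -91) = -90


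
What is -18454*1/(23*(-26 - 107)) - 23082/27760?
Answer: 220837601/42458920 ≈ 5.2012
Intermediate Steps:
-18454*1/(23*(-26 - 107)) - 23082/27760 = -18454/(23*(-133)) - 23082*1/27760 = -18454/(-3059) - 11541/13880 = -18454*(-1/3059) - 11541/13880 = 18454/3059 - 11541/13880 = 220837601/42458920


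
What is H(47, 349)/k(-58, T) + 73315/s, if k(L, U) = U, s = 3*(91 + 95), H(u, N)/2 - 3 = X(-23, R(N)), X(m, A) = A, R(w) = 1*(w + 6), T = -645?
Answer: 504179/3870 ≈ 130.28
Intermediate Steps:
R(w) = 6 + w (R(w) = 1*(6 + w) = 6 + w)
H(u, N) = 18 + 2*N (H(u, N) = 6 + 2*(6 + N) = 6 + (12 + 2*N) = 18 + 2*N)
s = 558 (s = 3*186 = 558)
H(47, 349)/k(-58, T) + 73315/s = (18 + 2*349)/(-645) + 73315/558 = (18 + 698)*(-1/645) + 73315*(1/558) = 716*(-1/645) + 2365/18 = -716/645 + 2365/18 = 504179/3870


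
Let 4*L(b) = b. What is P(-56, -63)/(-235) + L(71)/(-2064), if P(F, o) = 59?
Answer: -503789/1940160 ≈ -0.25966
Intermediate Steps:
L(b) = b/4
P(-56, -63)/(-235) + L(71)/(-2064) = 59/(-235) + ((¼)*71)/(-2064) = 59*(-1/235) + (71/4)*(-1/2064) = -59/235 - 71/8256 = -503789/1940160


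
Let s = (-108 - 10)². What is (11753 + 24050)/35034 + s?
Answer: 487849219/35034 ≈ 13925.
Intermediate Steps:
s = 13924 (s = (-118)² = 13924)
(11753 + 24050)/35034 + s = (11753 + 24050)/35034 + 13924 = 35803*(1/35034) + 13924 = 35803/35034 + 13924 = 487849219/35034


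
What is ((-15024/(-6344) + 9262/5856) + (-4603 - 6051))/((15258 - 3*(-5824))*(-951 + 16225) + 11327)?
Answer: -405383509/19029310664208 ≈ -2.1303e-5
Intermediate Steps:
((-15024/(-6344) + 9262/5856) + (-4603 - 6051))/((15258 - 3*(-5824))*(-951 + 16225) + 11327) = ((-15024*(-1/6344) + 9262*(1/5856)) - 10654)/((15258 + 17472)*15274 + 11327) = ((1878/793 + 4631/2928) - 10654)/(32730*15274 + 11327) = (150347/38064 - 10654)/(499918020 + 11327) = -405383509/38064/499929347 = -405383509/38064*1/499929347 = -405383509/19029310664208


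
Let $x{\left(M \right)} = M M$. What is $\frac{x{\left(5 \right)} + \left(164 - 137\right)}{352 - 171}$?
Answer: $\frac{52}{181} \approx 0.28729$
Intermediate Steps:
$x{\left(M \right)} = M^{2}$
$\frac{x{\left(5 \right)} + \left(164 - 137\right)}{352 - 171} = \frac{5^{2} + \left(164 - 137\right)}{352 - 171} = \frac{25 + 27}{181} = 52 \cdot \frac{1}{181} = \frac{52}{181}$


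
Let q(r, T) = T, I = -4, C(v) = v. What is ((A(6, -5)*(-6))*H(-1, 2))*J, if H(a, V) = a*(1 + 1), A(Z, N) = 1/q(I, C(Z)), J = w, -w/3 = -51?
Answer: 306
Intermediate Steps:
w = 153 (w = -3*(-51) = 153)
J = 153
A(Z, N) = 1/Z
H(a, V) = 2*a (H(a, V) = a*2 = 2*a)
((A(6, -5)*(-6))*H(-1, 2))*J = ((-6/6)*(2*(-1)))*153 = (((⅙)*(-6))*(-2))*153 = -1*(-2)*153 = 2*153 = 306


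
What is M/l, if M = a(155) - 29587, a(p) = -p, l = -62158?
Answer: 14871/31079 ≈ 0.47849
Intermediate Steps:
M = -29742 (M = -1*155 - 29587 = -155 - 29587 = -29742)
M/l = -29742/(-62158) = -29742*(-1/62158) = 14871/31079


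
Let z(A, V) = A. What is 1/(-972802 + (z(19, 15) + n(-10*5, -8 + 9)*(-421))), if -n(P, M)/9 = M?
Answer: -1/968994 ≈ -1.0320e-6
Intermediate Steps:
n(P, M) = -9*M
1/(-972802 + (z(19, 15) + n(-10*5, -8 + 9)*(-421))) = 1/(-972802 + (19 - 9*(-8 + 9)*(-421))) = 1/(-972802 + (19 - 9*1*(-421))) = 1/(-972802 + (19 - 9*(-421))) = 1/(-972802 + (19 + 3789)) = 1/(-972802 + 3808) = 1/(-968994) = -1/968994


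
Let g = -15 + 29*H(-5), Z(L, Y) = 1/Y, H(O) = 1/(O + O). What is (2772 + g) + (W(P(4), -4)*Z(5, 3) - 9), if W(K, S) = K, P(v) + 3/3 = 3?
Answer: 82373/30 ≈ 2745.8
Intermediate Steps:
H(O) = 1/(2*O)
P(v) = 2 (P(v) = -1 + 3 = 2)
g = -179/10 (g = -15 + 29*((1/2)/(-5)) = -15 + 29*((1/2)*(-1/5)) = -15 + 29*(-1/10) = -15 - 29/10 = -179/10 ≈ -17.900)
(2772 + g) + (W(P(4), -4)*Z(5, 3) - 9) = (2772 - 179/10) + (2/3 - 9) = 27541/10 + (2*(1/3) - 9) = 27541/10 + (2/3 - 9) = 27541/10 - 25/3 = 82373/30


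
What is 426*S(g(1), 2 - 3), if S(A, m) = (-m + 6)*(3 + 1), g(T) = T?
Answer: 11928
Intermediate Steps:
S(A, m) = 24 - 4*m (S(A, m) = (6 - m)*4 = 24 - 4*m)
426*S(g(1), 2 - 3) = 426*(24 - 4*(2 - 3)) = 426*(24 - 4*(-1)) = 426*(24 + 4) = 426*28 = 11928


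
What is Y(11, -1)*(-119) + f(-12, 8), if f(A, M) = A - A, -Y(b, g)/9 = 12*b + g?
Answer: 140301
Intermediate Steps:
Y(b, g) = -108*b - 9*g (Y(b, g) = -9*(12*b + g) = -9*(g + 12*b) = -108*b - 9*g)
f(A, M) = 0
Y(11, -1)*(-119) + f(-12, 8) = (-108*11 - 9*(-1))*(-119) + 0 = (-1188 + 9)*(-119) + 0 = -1179*(-119) + 0 = 140301 + 0 = 140301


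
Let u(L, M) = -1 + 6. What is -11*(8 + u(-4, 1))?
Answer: -143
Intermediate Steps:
u(L, M) = 5
-11*(8 + u(-4, 1)) = -11*(8 + 5) = -11*13 = -143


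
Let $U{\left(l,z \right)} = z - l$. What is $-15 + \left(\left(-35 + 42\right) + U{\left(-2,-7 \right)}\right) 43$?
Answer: $71$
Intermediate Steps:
$-15 + \left(\left(-35 + 42\right) + U{\left(-2,-7 \right)}\right) 43 = -15 + \left(\left(-35 + 42\right) - 5\right) 43 = -15 + \left(7 + \left(-7 + 2\right)\right) 43 = -15 + \left(7 - 5\right) 43 = -15 + 2 \cdot 43 = -15 + 86 = 71$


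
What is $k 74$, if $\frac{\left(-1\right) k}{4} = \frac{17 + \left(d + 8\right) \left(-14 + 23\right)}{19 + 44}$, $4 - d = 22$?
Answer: $\frac{21608}{63} \approx 342.98$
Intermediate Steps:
$d = -18$ ($d = 4 - 22 = -18$)
$k = \frac{292}{63}$ ($k = - 4 \frac{17 + \left(-18 + 8\right) \left(-14 + 23\right)}{19 + 44} = - 4 \frac{17 - 90}{63} = - 4 \left(17 - 90\right) \frac{1}{63} = - 4 \left(\left(-73\right) \frac{1}{63}\right) = \left(-4\right) \left(- \frac{73}{63}\right) = \frac{292}{63} \approx 4.6349$)
$k 74 = \frac{292}{63} \cdot 74 = \frac{21608}{63}$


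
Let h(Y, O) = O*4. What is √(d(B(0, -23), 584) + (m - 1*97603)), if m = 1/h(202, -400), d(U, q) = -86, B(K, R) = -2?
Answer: I*√156302401/40 ≈ 312.55*I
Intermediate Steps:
h(Y, O) = 4*O
m = -1/1600 (m = 1/(4*(-400)) = 1/(-1600) = -1/1600 ≈ -0.00062500)
√(d(B(0, -23), 584) + (m - 1*97603)) = √(-86 + (-1/1600 - 1*97603)) = √(-86 + (-1/1600 - 97603)) = √(-86 - 156164801/1600) = √(-156302401/1600) = I*√156302401/40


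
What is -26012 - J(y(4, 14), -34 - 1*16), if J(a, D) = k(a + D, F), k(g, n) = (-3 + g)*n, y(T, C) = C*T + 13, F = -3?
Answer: -25964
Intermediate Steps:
y(T, C) = 13 + C*T
k(g, n) = n*(-3 + g)
J(a, D) = 9 - 3*D - 3*a (J(a, D) = -3*(-3 + (a + D)) = -3*(-3 + (D + a)) = -3*(-3 + D + a) = 9 - 3*D - 3*a)
-26012 - J(y(4, 14), -34 - 1*16) = -26012 - (9 - 3*(-34 - 1*16) - 3*(13 + 14*4)) = -26012 - (9 - 3*(-34 - 16) - 3*(13 + 56)) = -26012 - (9 - 3*(-50) - 3*69) = -26012 - (9 + 150 - 207) = -26012 - 1*(-48) = -26012 + 48 = -25964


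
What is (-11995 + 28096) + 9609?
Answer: 25710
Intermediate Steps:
(-11995 + 28096) + 9609 = 16101 + 9609 = 25710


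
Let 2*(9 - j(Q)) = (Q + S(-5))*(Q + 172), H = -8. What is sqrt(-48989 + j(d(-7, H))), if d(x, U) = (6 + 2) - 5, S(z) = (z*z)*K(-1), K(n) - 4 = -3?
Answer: I*sqrt(51430) ≈ 226.78*I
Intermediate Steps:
K(n) = 1 (K(n) = 4 - 3 = 1)
S(z) = z**2 (S(z) = (z*z)*1 = z**2*1 = z**2)
d(x, U) = 3 (d(x, U) = 8 - 5 = 3)
j(Q) = 9 - (25 + Q)*(172 + Q)/2 (j(Q) = 9 - (Q + (-5)**2)*(Q + 172)/2 = 9 - (Q + 25)*(172 + Q)/2 = 9 - (25 + Q)*(172 + Q)/2)
sqrt(-48989 + j(d(-7, H))) = sqrt(-48989 + (-2141 - 197/2*3 - 1/2*3**2)) = sqrt(-48989 + (-2141 - 591/2 - 1/2*9)) = sqrt(-48989 + (-2141 - 591/2 - 9/2)) = sqrt(-48989 - 2441) = sqrt(-51430) = I*sqrt(51430)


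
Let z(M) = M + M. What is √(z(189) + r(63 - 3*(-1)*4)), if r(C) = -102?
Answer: 2*√69 ≈ 16.613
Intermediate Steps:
z(M) = 2*M
√(z(189) + r(63 - 3*(-1)*4)) = √(2*189 - 102) = √(378 - 102) = √276 = 2*√69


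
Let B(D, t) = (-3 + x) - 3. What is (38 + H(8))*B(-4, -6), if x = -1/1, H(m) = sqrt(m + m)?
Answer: -294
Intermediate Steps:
H(m) = sqrt(2)*sqrt(m) (H(m) = sqrt(2*m) = sqrt(2)*sqrt(m))
x = -1 (x = -1*1 = -1)
B(D, t) = -7 (B(D, t) = (-3 - 1) - 3 = -4 - 3 = -7)
(38 + H(8))*B(-4, -6) = (38 + sqrt(2)*sqrt(8))*(-7) = (38 + sqrt(2)*(2*sqrt(2)))*(-7) = (38 + 4)*(-7) = 42*(-7) = -294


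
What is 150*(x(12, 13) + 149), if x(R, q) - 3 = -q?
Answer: 20850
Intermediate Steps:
x(R, q) = 3 - q
150*(x(12, 13) + 149) = 150*((3 - 1*13) + 149) = 150*((3 - 13) + 149) = 150*(-10 + 149) = 150*139 = 20850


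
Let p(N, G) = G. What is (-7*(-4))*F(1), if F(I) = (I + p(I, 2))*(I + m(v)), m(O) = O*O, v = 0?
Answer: 84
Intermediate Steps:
m(O) = O²
F(I) = I*(2 + I) (F(I) = (I + 2)*(I + 0²) = (2 + I)*(I + 0) = (2 + I)*I = I*(2 + I))
(-7*(-4))*F(1) = (-7*(-4))*(1*(2 + 1)) = 28*(1*3) = 28*3 = 84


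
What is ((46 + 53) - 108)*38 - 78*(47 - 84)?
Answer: 2544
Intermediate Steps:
((46 + 53) - 108)*38 - 78*(47 - 84) = (99 - 108)*38 - 78*(-37) = -9*38 - 1*(-2886) = -342 + 2886 = 2544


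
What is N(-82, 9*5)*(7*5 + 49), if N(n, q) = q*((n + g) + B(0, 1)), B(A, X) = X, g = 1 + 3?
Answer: -291060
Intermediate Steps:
g = 4
N(n, q) = q*(5 + n) (N(n, q) = q*((n + 4) + 1) = q*((4 + n) + 1) = q*(5 + n))
N(-82, 9*5)*(7*5 + 49) = ((9*5)*(5 - 82))*(7*5 + 49) = (45*(-77))*(35 + 49) = -3465*84 = -291060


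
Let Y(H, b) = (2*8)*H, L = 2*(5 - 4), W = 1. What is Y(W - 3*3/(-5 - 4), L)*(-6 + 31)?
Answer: 800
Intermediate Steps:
L = 2 (L = 2*1 = 2)
Y(H, b) = 16*H
Y(W - 3*3/(-5 - 4), L)*(-6 + 31) = (16*(1 - 3*3/(-5 - 4)))*(-6 + 31) = (16*(1 - 9/(-9)))*25 = (16*(1 - 9*(-1)/9))*25 = (16*(1 - 1*(-1)))*25 = (16*(1 + 1))*25 = (16*2)*25 = 32*25 = 800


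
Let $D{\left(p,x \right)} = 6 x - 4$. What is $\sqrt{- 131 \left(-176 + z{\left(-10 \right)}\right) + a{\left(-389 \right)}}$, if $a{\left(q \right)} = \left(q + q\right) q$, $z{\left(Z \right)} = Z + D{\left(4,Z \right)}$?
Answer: $4 \sqrt{20962} \approx 579.13$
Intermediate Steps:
$D{\left(p,x \right)} = -4 + 6 x$
$z{\left(Z \right)} = -4 + 7 Z$ ($z{\left(Z \right)} = Z + \left(-4 + 6 Z\right) = -4 + 7 Z$)
$a{\left(q \right)} = 2 q^{2}$ ($a{\left(q \right)} = 2 q q = 2 q^{2}$)
$\sqrt{- 131 \left(-176 + z{\left(-10 \right)}\right) + a{\left(-389 \right)}} = \sqrt{- 131 \left(-176 + \left(-4 + 7 \left(-10\right)\right)\right) + 2 \left(-389\right)^{2}} = \sqrt{- 131 \left(-176 - 74\right) + 2 \cdot 151321} = \sqrt{- 131 \left(-176 - 74\right) + 302642} = \sqrt{\left(-131\right) \left(-250\right) + 302642} = \sqrt{32750 + 302642} = \sqrt{335392} = 4 \sqrt{20962}$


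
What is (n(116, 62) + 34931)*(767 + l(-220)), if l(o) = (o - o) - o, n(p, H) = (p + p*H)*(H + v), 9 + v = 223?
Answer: 2025263793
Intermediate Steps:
v = 214 (v = -9 + 223 = 214)
n(p, H) = (214 + H)*(p + H*p) (n(p, H) = (p + p*H)*(H + 214) = (p + H*p)*(214 + H) = (214 + H)*(p + H*p))
l(o) = -o (l(o) = 0 - o = -o)
(n(116, 62) + 34931)*(767 + l(-220)) = (116*(214 + 62² + 215*62) + 34931)*(767 - 1*(-220)) = (116*(214 + 3844 + 13330) + 34931)*(767 + 220) = (116*17388 + 34931)*987 = (2017008 + 34931)*987 = 2051939*987 = 2025263793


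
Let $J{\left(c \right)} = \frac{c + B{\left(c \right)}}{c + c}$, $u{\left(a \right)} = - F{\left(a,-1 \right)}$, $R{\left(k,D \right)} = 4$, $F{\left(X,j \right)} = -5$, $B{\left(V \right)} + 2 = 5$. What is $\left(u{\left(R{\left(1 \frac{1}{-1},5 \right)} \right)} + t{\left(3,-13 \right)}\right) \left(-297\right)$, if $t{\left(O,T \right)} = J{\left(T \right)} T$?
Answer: $0$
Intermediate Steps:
$B{\left(V \right)} = 3$ ($B{\left(V \right)} = -2 + 5 = 3$)
$u{\left(a \right)} = 5$ ($u{\left(a \right)} = \left(-1\right) \left(-5\right) = 5$)
$J{\left(c \right)} = \frac{3 + c}{2 c}$ ($J{\left(c \right)} = \frac{c + 3}{c + c} = \frac{3 + c}{2 c}$)
$t{\left(O,T \right)} = \frac{3}{2} + \frac{T}{2}$ ($t{\left(O,T \right)} = \frac{3 + T}{2 T} T = \frac{3}{2} + \frac{T}{2}$)
$\left(u{\left(R{\left(1 \frac{1}{-1},5 \right)} \right)} + t{\left(3,-13 \right)}\right) \left(-297\right) = \left(5 + \left(\frac{3}{2} + \frac{1}{2} \left(-13\right)\right)\right) \left(-297\right) = \left(5 + \left(\frac{3}{2} - \frac{13}{2}\right)\right) \left(-297\right) = \left(5 - 5\right) \left(-297\right) = 0 \left(-297\right) = 0$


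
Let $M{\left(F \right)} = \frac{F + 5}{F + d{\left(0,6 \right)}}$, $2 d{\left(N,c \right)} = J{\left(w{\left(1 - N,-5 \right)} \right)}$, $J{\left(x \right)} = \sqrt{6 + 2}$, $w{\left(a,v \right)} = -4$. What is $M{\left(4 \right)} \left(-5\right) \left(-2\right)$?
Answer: $\frac{180}{7} - \frac{45 \sqrt{2}}{7} \approx 16.623$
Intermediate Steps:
$J{\left(x \right)} = 2 \sqrt{2}$ ($J{\left(x \right)} = \sqrt{8} = 2 \sqrt{2}$)
$d{\left(N,c \right)} = \sqrt{2}$ ($d{\left(N,c \right)} = \frac{2 \sqrt{2}}{2} = \sqrt{2}$)
$M{\left(F \right)} = \frac{5 + F}{F + \sqrt{2}}$ ($M{\left(F \right)} = \frac{F + 5}{F + \sqrt{2}} = \frac{5 + F}{F + \sqrt{2}}$)
$M{\left(4 \right)} \left(-5\right) \left(-2\right) = \frac{5 + 4}{4 + \sqrt{2}} \left(-5\right) \left(-2\right) = \frac{1}{4 + \sqrt{2}} \cdot 9 \left(-5\right) \left(-2\right) = \frac{9}{4 + \sqrt{2}} \left(-5\right) \left(-2\right) = - \frac{45}{4 + \sqrt{2}} \left(-2\right) = \frac{90}{4 + \sqrt{2}}$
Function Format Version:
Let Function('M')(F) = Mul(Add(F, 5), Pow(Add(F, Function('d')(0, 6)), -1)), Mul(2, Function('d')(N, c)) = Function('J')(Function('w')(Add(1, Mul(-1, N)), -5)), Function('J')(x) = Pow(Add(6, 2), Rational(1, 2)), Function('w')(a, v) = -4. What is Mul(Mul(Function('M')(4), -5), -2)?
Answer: Add(Rational(180, 7), Mul(Rational(-45, 7), Pow(2, Rational(1, 2)))) ≈ 16.623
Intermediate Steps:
Function('J')(x) = Mul(2, Pow(2, Rational(1, 2))) (Function('J')(x) = Pow(8, Rational(1, 2)) = Mul(2, Pow(2, Rational(1, 2))))
Function('d')(N, c) = Pow(2, Rational(1, 2)) (Function('d')(N, c) = Mul(Rational(1, 2), Mul(2, Pow(2, Rational(1, 2)))) = Pow(2, Rational(1, 2)))
Function('M')(F) = Mul(Pow(Add(F, Pow(2, Rational(1, 2))), -1), Add(5, F)) (Function('M')(F) = Mul(Add(F, 5), Pow(Add(F, Pow(2, Rational(1, 2))), -1)) = Mul(Add(5, F), Pow(Add(F, Pow(2, Rational(1, 2))), -1)) = Mul(Pow(Add(F, Pow(2, Rational(1, 2))), -1), Add(5, F)))
Mul(Mul(Function('M')(4), -5), -2) = Mul(Mul(Mul(Pow(Add(4, Pow(2, Rational(1, 2))), -1), Add(5, 4)), -5), -2) = Mul(Mul(Mul(Pow(Add(4, Pow(2, Rational(1, 2))), -1), 9), -5), -2) = Mul(Mul(Mul(9, Pow(Add(4, Pow(2, Rational(1, 2))), -1)), -5), -2) = Mul(Mul(-45, Pow(Add(4, Pow(2, Rational(1, 2))), -1)), -2) = Mul(90, Pow(Add(4, Pow(2, Rational(1, 2))), -1))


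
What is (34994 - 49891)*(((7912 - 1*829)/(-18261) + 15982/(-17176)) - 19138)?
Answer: 4968203392444887/17425052 ≈ 2.8512e+8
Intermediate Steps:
(34994 - 49891)*(((7912 - 1*829)/(-18261) + 15982/(-17176)) - 19138) = -14897*(((7912 - 829)*(-1/18261) + 15982*(-1/17176)) - 19138) = -14897*((7083*(-1/18261) - 7991/8588) - 19138) = -14897*((-787/2029 - 7991/8588) - 19138) = -14897*(-22972495/17425052 - 19138) = -14897*(-333503617671/17425052) = 4968203392444887/17425052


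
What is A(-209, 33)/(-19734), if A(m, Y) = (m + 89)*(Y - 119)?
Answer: -1720/3289 ≈ -0.52295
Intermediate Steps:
A(m, Y) = (-119 + Y)*(89 + m) (A(m, Y) = (89 + m)*(-119 + Y) = (-119 + Y)*(89 + m))
A(-209, 33)/(-19734) = (-10591 - 119*(-209) + 89*33 + 33*(-209))/(-19734) = (-10591 + 24871 + 2937 - 6897)*(-1/19734) = 10320*(-1/19734) = -1720/3289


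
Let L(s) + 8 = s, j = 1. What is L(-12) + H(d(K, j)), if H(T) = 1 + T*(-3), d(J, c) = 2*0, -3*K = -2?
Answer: -19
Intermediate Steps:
K = ⅔ (K = -⅓*(-2) = ⅔ ≈ 0.66667)
L(s) = -8 + s
d(J, c) = 0
H(T) = 1 - 3*T
L(-12) + H(d(K, j)) = (-8 - 12) + (1 - 3*0) = -20 + (1 + 0) = -20 + 1 = -19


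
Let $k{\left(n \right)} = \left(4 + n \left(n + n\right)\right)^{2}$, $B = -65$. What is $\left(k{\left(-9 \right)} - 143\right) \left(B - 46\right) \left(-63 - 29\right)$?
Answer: $279941556$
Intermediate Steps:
$k{\left(n \right)} = \left(4 + 2 n^{2}\right)^{2}$ ($k{\left(n \right)} = \left(4 + n 2 n\right)^{2} = \left(4 + 2 n^{2}\right)^{2}$)
$\left(k{\left(-9 \right)} - 143\right) \left(B - 46\right) \left(-63 - 29\right) = \left(4 \left(2 + \left(-9\right)^{2}\right)^{2} - 143\right) \left(-65 - 46\right) \left(-63 - 29\right) = \left(4 \left(2 + 81\right)^{2} - 143\right) \left(\left(-111\right) \left(-92\right)\right) = \left(4 \cdot 83^{2} - 143\right) 10212 = \left(4 \cdot 6889 - 143\right) 10212 = \left(27556 - 143\right) 10212 = 27413 \cdot 10212 = 279941556$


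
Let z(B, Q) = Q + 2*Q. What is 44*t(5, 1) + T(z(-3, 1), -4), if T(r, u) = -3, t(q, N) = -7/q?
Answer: -323/5 ≈ -64.600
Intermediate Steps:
z(B, Q) = 3*Q
44*t(5, 1) + T(z(-3, 1), -4) = 44*(-7/5) - 3 = -308/5 - 3 = -323/5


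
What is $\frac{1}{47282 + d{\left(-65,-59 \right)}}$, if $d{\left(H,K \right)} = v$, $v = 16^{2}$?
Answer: $\frac{1}{47538} \approx 2.1036 \cdot 10^{-5}$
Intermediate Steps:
$v = 256$
$d{\left(H,K \right)} = 256$
$\frac{1}{47282 + d{\left(-65,-59 \right)}} = \frac{1}{47282 + 256} = \frac{1}{47538}$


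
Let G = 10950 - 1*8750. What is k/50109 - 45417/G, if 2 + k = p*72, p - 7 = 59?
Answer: -2265350453/110239800 ≈ -20.549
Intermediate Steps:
p = 66 (p = 7 + 59 = 66)
G = 2200 (G = 10950 - 8750 = 2200)
k = 4750 (k = -2 + 66*72 = -2 + 4752 = 4750)
k/50109 - 45417/G = 4750/50109 - 45417/2200 = -2265350453/110239800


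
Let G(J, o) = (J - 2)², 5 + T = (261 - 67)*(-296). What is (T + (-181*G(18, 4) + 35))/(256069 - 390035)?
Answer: 51865/66983 ≈ 0.77430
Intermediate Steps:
T = -57429 (T = -5 + (261 - 67)*(-296) = -5 + 194*(-296) = -5 - 57424 = -57429)
G(J, o) = (-2 + J)²
(T + (-181*G(18, 4) + 35))/(256069 - 390035) = (-57429 + (-181*(-2 + 18)² + 35))/(256069 - 390035) = (-57429 + (-181*16² + 35))/(-133966) = (-57429 + (-181*256 + 35))*(-1/133966) = (-57429 + (-46336 + 35))*(-1/133966) = (-57429 - 46301)*(-1/133966) = -103730*(-1/133966) = 51865/66983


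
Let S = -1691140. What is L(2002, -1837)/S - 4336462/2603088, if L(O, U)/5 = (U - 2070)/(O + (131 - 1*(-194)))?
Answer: -426628834585007/256097184530616 ≈ -1.6659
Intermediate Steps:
L(O, U) = 5*(-2070 + U)/(325 + O) (L(O, U) = 5*((U - 2070)/(O + (131 - 1*(-194)))) = 5*((-2070 + U)/(O + (131 + 194))) = 5*((-2070 + U)/(O + 325)) = 5*((-2070 + U)/(325 + O)) = 5*(-2070 + U)/(325 + O))
L(2002, -1837)/S - 4336462/2603088 = (5*(-2070 - 1837)/(325 + 2002))/(-1691140) - 4336462/2603088 = (5*(-3907)/2327)*(-1/1691140) - 4336462*1/2603088 = (5*(1/2327)*(-3907))*(-1/1691140) - 2168231/1301544 = -19535/2327*(-1/1691140) - 2168231/1301544 = 3907/787056556 - 2168231/1301544 = -426628834585007/256097184530616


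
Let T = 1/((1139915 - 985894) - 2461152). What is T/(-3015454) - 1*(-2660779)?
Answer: 18511165630507367247/6957047402474 ≈ 2.6608e+6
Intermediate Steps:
T = -1/2307131 (T = 1/(154021 - 2461152) = 1/(-2307131) = -1/2307131 ≈ -4.3344e-7)
T/(-3015454) - 1*(-2660779) = -1/2307131/(-3015454) - 1*(-2660779) = -1/2307131*(-1/3015454) + 2660779 = 1/6957047402474 + 2660779 = 18511165630507367247/6957047402474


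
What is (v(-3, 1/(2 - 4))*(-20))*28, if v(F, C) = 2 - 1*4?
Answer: 1120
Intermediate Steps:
v(F, C) = -2 (v(F, C) = 2 - 4 = -2)
(v(-3, 1/(2 - 4))*(-20))*28 = -2*(-20)*28 = 40*28 = 1120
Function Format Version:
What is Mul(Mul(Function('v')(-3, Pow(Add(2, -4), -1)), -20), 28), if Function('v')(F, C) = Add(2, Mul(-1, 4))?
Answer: 1120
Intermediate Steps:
Function('v')(F, C) = -2 (Function('v')(F, C) = Add(2, -4) = -2)
Mul(Mul(Function('v')(-3, Pow(Add(2, -4), -1)), -20), 28) = Mul(Mul(-2, -20), 28) = Mul(40, 28) = 1120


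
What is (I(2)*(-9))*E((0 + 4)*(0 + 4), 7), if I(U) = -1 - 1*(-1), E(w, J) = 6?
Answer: 0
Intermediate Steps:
I(U) = 0 (I(U) = -1 + 1 = 0)
(I(2)*(-9))*E((0 + 4)*(0 + 4), 7) = (0*(-9))*6 = 0*6 = 0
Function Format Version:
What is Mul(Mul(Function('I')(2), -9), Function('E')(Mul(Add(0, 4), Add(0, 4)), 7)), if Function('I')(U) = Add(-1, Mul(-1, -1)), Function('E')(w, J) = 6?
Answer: 0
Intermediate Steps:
Function('I')(U) = 0 (Function('I')(U) = Add(-1, 1) = 0)
Mul(Mul(Function('I')(2), -9), Function('E')(Mul(Add(0, 4), Add(0, 4)), 7)) = Mul(Mul(0, -9), 6) = Mul(0, 6) = 0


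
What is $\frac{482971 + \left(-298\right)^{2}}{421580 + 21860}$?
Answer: $\frac{114355}{88688} \approx 1.2894$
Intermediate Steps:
$\frac{482971 + \left(-298\right)^{2}}{421580 + 21860} = \frac{482971 + 88804}{443440} = 571775 \cdot \frac{1}{443440} = \frac{114355}{88688}$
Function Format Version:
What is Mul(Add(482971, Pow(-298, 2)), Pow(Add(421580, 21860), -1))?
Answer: Rational(114355, 88688) ≈ 1.2894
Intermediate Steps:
Mul(Add(482971, Pow(-298, 2)), Pow(Add(421580, 21860), -1)) = Mul(Add(482971, 88804), Pow(443440, -1)) = Mul(571775, Rational(1, 443440)) = Rational(114355, 88688)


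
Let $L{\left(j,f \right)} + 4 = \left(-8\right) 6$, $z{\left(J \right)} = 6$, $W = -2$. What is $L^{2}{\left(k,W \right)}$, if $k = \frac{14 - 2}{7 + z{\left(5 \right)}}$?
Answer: $2704$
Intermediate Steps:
$k = \frac{12}{13}$ ($k = \frac{14 - 2}{7 + 6} = \frac{12}{13} \approx 0.92308$)
$L{\left(j,f \right)} = -52$ ($L{\left(j,f \right)} = -4 - 48 = -52$)
$L^{2}{\left(k,W \right)} = \left(-52\right)^{2} = 2704$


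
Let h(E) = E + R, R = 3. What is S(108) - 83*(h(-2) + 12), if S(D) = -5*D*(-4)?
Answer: 1081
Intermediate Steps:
h(E) = 3 + E (h(E) = E + 3 = 3 + E)
S(D) = 20*D
S(108) - 83*(h(-2) + 12) = 20*108 - 83*((3 - 2) + 12) = 2160 - 83*(1 + 12) = 2160 - 83*13 = 2160 - 1079 = 1081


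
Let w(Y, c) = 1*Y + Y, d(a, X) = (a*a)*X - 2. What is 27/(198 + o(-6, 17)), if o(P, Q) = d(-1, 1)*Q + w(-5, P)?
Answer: 3/19 ≈ 0.15789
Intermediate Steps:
d(a, X) = -2 + X*a**2 (d(a, X) = a**2*X - 2 = X*a**2 - 2 = -2 + X*a**2)
w(Y, c) = 2*Y (w(Y, c) = Y + Y = 2*Y)
o(P, Q) = -10 - Q (o(P, Q) = (-2 + 1*(-1)**2)*Q + 2*(-5) = (-2 + 1*1)*Q - 10 = (-2 + 1)*Q - 10 = -Q - 10 = -10 - Q)
27/(198 + o(-6, 17)) = 27/(198 + (-10 - 1*17)) = 27/(198 + (-10 - 17)) = 27/(198 - 27) = 27/171 = 27*(1/171) = 3/19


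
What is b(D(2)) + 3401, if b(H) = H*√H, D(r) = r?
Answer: 3401 + 2*√2 ≈ 3403.8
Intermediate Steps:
b(H) = H^(3/2)
b(D(2)) + 3401 = 2^(3/2) + 3401 = 2*√2 + 3401 = 3401 + 2*√2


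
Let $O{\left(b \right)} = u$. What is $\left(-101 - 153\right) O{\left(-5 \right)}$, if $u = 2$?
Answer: $-508$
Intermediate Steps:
$O{\left(b \right)} = 2$
$\left(-101 - 153\right) O{\left(-5 \right)} = \left(-101 - 153\right) 2 = \left(-254\right) 2 = -508$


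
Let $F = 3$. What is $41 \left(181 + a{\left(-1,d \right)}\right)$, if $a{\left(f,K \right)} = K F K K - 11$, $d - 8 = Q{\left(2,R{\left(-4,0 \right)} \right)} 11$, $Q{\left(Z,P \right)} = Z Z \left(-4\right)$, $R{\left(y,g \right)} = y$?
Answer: $-583213766$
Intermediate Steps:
$Q{\left(Z,P \right)} = - 4 Z^{2}$ ($Q{\left(Z,P \right)} = Z^{2} \left(-4\right) = - 4 Z^{2}$)
$d = -168$ ($d = 8 + - 4 \cdot 2^{2} \cdot 11 = 8 + \left(-4\right) 4 \cdot 11 = 8 - 176 = -168$)
$a{\left(f,K \right)} = -11 + 3 K^{3}$ ($a{\left(f,K \right)} = K 3 K K - 11 = 3 K K K - 11 = 3 K^{2} K - 11 = 3 K^{3} - 11 = -11 + 3 K^{3}$)
$41 \left(181 + a{\left(-1,d \right)}\right) = 41 \left(181 + \left(-11 + 3 \left(-168\right)^{3}\right)\right) = 41 \left(181 + \left(-11 + 3 \left(-4741632\right)\right)\right) = 41 \left(181 - 14224907\right) = 41 \left(-14224726\right) = -583213766$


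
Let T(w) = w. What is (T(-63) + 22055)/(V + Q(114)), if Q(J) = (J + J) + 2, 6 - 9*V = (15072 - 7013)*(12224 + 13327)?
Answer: -65976/68637811 ≈ -0.00096122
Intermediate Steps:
V = -68638501/3 (V = 2/3 - (15072 - 7013)*(12224 + 13327)/9 = 2/3 - 8059*25551/9 = 2/3 - 1/9*205915509 = 2/3 - 22879501 = -68638501/3 ≈ -2.2879e+7)
Q(J) = 2 + 2*J (Q(J) = 2*J + 2 = 2 + 2*J)
(T(-63) + 22055)/(V + Q(114)) = (-63 + 22055)/(-68638501/3 + (2 + 2*114)) = 21992/(-68638501/3 + (2 + 228)) = 21992/(-68638501/3 + 230) = 21992/(-68637811/3) = 21992*(-3/68637811) = -65976/68637811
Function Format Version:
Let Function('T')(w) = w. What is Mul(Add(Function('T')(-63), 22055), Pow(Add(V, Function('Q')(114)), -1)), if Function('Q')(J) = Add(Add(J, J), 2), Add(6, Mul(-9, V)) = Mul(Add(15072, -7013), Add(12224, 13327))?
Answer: Rational(-65976, 68637811) ≈ -0.00096122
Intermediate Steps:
V = Rational(-68638501, 3) (V = Add(Rational(2, 3), Mul(Rational(-1, 9), Mul(Add(15072, -7013), Add(12224, 13327)))) = Add(Rational(2, 3), Mul(Rational(-1, 9), Mul(8059, 25551))) = Add(Rational(2, 3), Mul(Rational(-1, 9), 205915509)) = Add(Rational(2, 3), -22879501) = Rational(-68638501, 3) ≈ -2.2879e+7)
Function('Q')(J) = Add(2, Mul(2, J)) (Function('Q')(J) = Add(Mul(2, J), 2) = Add(2, Mul(2, J)))
Mul(Add(Function('T')(-63), 22055), Pow(Add(V, Function('Q')(114)), -1)) = Mul(Add(-63, 22055), Pow(Add(Rational(-68638501, 3), Add(2, Mul(2, 114))), -1)) = Mul(21992, Pow(Add(Rational(-68638501, 3), Add(2, 228)), -1)) = Mul(21992, Pow(Add(Rational(-68638501, 3), 230), -1)) = Mul(21992, Pow(Rational(-68637811, 3), -1)) = Mul(21992, Rational(-3, 68637811)) = Rational(-65976, 68637811)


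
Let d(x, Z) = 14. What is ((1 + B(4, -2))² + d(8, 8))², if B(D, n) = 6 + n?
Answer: 1521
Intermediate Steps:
((1 + B(4, -2))² + d(8, 8))² = ((1 + (6 - 2))² + 14)² = ((1 + 4)² + 14)² = (5² + 14)² = (25 + 14)² = 39² = 1521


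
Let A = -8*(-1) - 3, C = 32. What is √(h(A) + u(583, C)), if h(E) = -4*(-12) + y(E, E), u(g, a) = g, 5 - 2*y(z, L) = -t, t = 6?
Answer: √2546/2 ≈ 25.229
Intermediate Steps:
y(z, L) = 11/2 (y(z, L) = 5/2 - (-1)*6/2 = 5/2 - ½*(-6) = 5/2 + 3 = 11/2)
A = 5 (A = 8 - 3 = 5)
h(E) = 107/2 (h(E) = -4*(-12) + 11/2 = 48 + 11/2 = 107/2)
√(h(A) + u(583, C)) = √(107/2 + 583) = √(1273/2) = √2546/2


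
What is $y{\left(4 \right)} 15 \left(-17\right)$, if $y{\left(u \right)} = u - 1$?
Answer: $-765$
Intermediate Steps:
$y{\left(u \right)} = -1 + u$ ($y{\left(u \right)} = u - 1 = -1 + u$)
$y{\left(4 \right)} 15 \left(-17\right) = \left(-1 + 4\right) 15 \left(-17\right) = 3 \cdot 15 \left(-17\right) = 45 \left(-17\right) = -765$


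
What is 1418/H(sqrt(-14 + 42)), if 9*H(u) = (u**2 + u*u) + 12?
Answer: 6381/34 ≈ 187.68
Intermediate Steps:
H(u) = 4/3 + 2*u**2/9 (H(u) = ((u**2 + u*u) + 12)/9 = ((u**2 + u**2) + 12)/9 = (2*u**2 + 12)/9 = (12 + 2*u**2)/9 = 4/3 + 2*u**2/9)
1418/H(sqrt(-14 + 42)) = 1418/(4/3 + 2*(sqrt(-14 + 42))**2/9) = 1418/(4/3 + 2*(sqrt(28))**2/9) = 1418/(4/3 + 2*(2*sqrt(7))**2/9) = 1418/(4/3 + (2/9)*28) = 1418/(4/3 + 56/9) = 1418/(68/9) = 1418*(9/68) = 6381/34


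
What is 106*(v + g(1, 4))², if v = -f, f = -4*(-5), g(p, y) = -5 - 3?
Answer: 83104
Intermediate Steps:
g(p, y) = -8
f = 20
v = -20 (v = -1*20 = -20)
106*(v + g(1, 4))² = 106*(-20 - 8)² = 106*(-28)² = 106*784 = 83104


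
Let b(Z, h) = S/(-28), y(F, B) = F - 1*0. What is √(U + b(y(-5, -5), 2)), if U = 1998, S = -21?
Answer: √7995/2 ≈ 44.707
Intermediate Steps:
y(F, B) = F (y(F, B) = F + 0 = F)
b(Z, h) = ¾ (b(Z, h) = -21/(-28) = -21*(-1/28) = ¾)
√(U + b(y(-5, -5), 2)) = √(1998 + ¾) = √(7995/4) = √7995/2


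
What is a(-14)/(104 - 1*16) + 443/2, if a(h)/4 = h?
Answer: 4859/22 ≈ 220.86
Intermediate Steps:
a(h) = 4*h
a(-14)/(104 - 1*16) + 443/2 = (4*(-14))/(104 - 1*16) + 443/2 = -56/(104 - 16) + 443*(½) = -56/88 + 443/2 = -56*1/88 + 443/2 = -7/11 + 443/2 = 4859/22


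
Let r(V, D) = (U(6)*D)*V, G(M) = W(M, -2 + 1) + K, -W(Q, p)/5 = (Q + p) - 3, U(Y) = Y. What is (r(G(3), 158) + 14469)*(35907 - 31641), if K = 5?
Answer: 102166434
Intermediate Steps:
W(Q, p) = 15 - 5*Q - 5*p (W(Q, p) = -5*((Q + p) - 3) = -5*(-3 + Q + p) = 15 - 5*Q - 5*p)
G(M) = 25 - 5*M (G(M) = (15 - 5*M - 5*(-2 + 1)) + 5 = (15 - 5*M - 5*(-1)) + 5 = (15 - 5*M + 5) + 5 = (20 - 5*M) + 5 = 25 - 5*M)
r(V, D) = 6*D*V (r(V, D) = (6*D)*V = 6*D*V)
(r(G(3), 158) + 14469)*(35907 - 31641) = (6*158*(25 - 5*3) + 14469)*(35907 - 31641) = (6*158*(25 - 15) + 14469)*4266 = (6*158*10 + 14469)*4266 = (9480 + 14469)*4266 = 23949*4266 = 102166434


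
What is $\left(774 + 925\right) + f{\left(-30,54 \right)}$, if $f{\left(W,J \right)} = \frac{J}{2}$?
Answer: $1726$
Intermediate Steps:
$f{\left(W,J \right)} = \frac{J}{2}$ ($f{\left(W,J \right)} = J \frac{1}{2} = \frac{J}{2}$)
$\left(774 + 925\right) + f{\left(-30,54 \right)} = \left(774 + 925\right) + \frac{1}{2} \cdot 54 = 1699 + 27 = 1726$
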